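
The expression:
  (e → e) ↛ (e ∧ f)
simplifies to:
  ¬e ∨ ¬f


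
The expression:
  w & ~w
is never true.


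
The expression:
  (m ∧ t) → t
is always true.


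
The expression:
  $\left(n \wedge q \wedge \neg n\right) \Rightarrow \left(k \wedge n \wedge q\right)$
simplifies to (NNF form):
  $\text{True}$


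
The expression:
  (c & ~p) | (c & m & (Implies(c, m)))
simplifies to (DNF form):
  (c & m) | (c & ~p)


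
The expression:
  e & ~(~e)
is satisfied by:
  {e: True}


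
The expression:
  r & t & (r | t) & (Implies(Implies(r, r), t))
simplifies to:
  r & t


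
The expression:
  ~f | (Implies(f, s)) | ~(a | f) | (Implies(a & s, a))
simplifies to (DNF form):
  True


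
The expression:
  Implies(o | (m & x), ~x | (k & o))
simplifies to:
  ~x | (k & o) | (~m & ~o)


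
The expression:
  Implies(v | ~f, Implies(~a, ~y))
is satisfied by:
  {a: True, f: True, v: False, y: False}
  {a: True, v: False, f: False, y: False}
  {a: True, f: True, v: True, y: False}
  {a: True, v: True, f: False, y: False}
  {f: True, a: False, v: False, y: False}
  {a: False, v: False, f: False, y: False}
  {f: True, v: True, a: False, y: False}
  {v: True, a: False, f: False, y: False}
  {y: True, f: True, a: True, v: False}
  {y: True, a: True, v: False, f: False}
  {y: True, f: True, a: True, v: True}
  {y: True, a: True, v: True, f: False}
  {y: True, f: True, a: False, v: False}


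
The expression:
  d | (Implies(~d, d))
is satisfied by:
  {d: True}


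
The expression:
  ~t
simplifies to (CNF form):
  ~t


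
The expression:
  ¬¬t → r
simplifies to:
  r ∨ ¬t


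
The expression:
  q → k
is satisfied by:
  {k: True, q: False}
  {q: False, k: False}
  {q: True, k: True}


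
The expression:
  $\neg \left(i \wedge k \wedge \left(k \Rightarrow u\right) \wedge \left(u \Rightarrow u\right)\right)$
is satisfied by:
  {u: False, k: False, i: False}
  {i: True, u: False, k: False}
  {k: True, u: False, i: False}
  {i: True, k: True, u: False}
  {u: True, i: False, k: False}
  {i: True, u: True, k: False}
  {k: True, u: True, i: False}


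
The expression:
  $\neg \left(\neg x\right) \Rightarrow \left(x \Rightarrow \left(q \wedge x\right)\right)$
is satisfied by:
  {q: True, x: False}
  {x: False, q: False}
  {x: True, q: True}


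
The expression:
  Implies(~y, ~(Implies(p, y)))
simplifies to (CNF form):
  p | y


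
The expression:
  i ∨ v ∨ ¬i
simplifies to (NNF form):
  True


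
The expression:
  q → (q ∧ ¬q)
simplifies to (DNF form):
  ¬q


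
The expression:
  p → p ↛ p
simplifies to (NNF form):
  ¬p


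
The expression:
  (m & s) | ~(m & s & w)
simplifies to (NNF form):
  True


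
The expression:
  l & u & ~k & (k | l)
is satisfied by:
  {u: True, l: True, k: False}


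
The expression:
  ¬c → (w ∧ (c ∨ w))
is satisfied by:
  {c: True, w: True}
  {c: True, w: False}
  {w: True, c: False}


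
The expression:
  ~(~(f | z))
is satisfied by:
  {z: True, f: True}
  {z: True, f: False}
  {f: True, z: False}


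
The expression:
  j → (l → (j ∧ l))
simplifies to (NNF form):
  True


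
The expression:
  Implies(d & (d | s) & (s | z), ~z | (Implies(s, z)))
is always true.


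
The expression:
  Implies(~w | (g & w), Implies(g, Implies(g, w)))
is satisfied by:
  {w: True, g: False}
  {g: False, w: False}
  {g: True, w: True}


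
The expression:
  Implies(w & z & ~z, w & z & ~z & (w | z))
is always true.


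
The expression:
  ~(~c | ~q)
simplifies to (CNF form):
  c & q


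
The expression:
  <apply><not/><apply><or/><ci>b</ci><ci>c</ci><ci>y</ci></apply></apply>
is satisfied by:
  {b: False, y: False, c: False}


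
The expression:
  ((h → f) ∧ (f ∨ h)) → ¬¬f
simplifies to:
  True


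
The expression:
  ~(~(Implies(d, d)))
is always true.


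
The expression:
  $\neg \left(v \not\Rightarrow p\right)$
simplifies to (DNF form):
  $p \vee \neg v$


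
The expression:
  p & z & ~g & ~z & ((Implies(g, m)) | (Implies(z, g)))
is never true.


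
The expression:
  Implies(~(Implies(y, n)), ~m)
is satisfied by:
  {n: True, m: False, y: False}
  {m: False, y: False, n: False}
  {n: True, y: True, m: False}
  {y: True, m: False, n: False}
  {n: True, m: True, y: False}
  {m: True, n: False, y: False}
  {n: True, y: True, m: True}


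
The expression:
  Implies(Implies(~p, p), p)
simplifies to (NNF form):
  True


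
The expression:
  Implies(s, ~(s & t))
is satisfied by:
  {s: False, t: False}
  {t: True, s: False}
  {s: True, t: False}


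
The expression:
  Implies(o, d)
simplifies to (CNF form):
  d | ~o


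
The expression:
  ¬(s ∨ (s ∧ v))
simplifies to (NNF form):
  ¬s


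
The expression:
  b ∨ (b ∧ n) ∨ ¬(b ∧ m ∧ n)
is always true.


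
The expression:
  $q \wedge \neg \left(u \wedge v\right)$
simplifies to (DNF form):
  $\left(q \wedge \neg u\right) \vee \left(q \wedge \neg v\right)$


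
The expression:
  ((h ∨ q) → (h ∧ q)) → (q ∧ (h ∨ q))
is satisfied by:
  {q: True, h: True}
  {q: True, h: False}
  {h: True, q: False}


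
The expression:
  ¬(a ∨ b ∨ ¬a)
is never true.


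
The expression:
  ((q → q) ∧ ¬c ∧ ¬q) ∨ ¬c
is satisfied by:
  {c: False}


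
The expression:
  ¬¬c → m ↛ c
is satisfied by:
  {c: False}


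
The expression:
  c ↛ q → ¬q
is always true.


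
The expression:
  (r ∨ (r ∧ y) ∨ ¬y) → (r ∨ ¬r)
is always true.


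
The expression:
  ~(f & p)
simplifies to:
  ~f | ~p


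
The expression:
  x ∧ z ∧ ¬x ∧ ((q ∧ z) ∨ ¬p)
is never true.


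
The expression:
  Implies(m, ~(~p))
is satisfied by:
  {p: True, m: False}
  {m: False, p: False}
  {m: True, p: True}


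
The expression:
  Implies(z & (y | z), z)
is always true.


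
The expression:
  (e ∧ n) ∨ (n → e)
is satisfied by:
  {e: True, n: False}
  {n: False, e: False}
  {n: True, e: True}


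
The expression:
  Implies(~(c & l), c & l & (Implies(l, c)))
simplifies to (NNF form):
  c & l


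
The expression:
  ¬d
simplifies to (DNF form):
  ¬d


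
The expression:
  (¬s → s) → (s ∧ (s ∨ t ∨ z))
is always true.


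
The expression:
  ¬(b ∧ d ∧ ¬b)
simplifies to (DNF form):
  True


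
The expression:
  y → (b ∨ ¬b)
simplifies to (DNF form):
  True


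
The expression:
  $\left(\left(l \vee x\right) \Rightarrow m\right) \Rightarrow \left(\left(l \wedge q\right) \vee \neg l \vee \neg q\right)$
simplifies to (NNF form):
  $\text{True}$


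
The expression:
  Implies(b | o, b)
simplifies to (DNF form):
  b | ~o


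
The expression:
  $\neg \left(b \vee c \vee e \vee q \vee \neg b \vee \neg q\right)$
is never true.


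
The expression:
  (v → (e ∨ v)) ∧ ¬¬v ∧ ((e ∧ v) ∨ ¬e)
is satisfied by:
  {v: True}


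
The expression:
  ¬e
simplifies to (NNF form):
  ¬e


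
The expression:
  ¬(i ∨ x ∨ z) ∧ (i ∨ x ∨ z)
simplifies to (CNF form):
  False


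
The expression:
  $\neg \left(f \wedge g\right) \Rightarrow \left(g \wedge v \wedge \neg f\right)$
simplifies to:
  $g \wedge \left(f \vee v\right)$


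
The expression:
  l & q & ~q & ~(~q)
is never true.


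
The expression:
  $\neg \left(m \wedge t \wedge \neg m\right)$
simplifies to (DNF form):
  $\text{True}$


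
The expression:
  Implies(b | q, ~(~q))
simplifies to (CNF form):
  q | ~b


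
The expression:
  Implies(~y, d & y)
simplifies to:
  y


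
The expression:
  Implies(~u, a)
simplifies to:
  a | u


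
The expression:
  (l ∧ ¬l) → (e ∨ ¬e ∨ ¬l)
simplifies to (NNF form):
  True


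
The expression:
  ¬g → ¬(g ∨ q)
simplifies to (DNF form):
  g ∨ ¬q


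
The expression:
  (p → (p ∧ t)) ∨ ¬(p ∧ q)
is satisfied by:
  {t: True, p: False, q: False}
  {p: False, q: False, t: False}
  {t: True, q: True, p: False}
  {q: True, p: False, t: False}
  {t: True, p: True, q: False}
  {p: True, t: False, q: False}
  {t: True, q: True, p: True}


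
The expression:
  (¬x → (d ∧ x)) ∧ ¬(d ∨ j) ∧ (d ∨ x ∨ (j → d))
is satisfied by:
  {x: True, d: False, j: False}


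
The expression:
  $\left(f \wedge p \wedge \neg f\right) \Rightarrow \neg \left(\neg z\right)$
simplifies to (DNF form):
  $\text{True}$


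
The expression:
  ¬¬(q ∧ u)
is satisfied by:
  {u: True, q: True}


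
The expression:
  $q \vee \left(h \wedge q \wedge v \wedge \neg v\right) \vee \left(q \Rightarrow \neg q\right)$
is always true.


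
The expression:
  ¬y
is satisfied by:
  {y: False}


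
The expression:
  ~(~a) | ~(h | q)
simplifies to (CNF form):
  (a | ~h) & (a | ~q)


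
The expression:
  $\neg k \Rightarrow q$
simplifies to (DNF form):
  $k \vee q$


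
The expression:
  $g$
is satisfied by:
  {g: True}


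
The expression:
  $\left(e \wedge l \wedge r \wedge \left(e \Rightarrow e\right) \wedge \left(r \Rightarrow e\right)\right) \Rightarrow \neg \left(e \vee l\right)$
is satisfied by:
  {l: False, e: False, r: False}
  {r: True, l: False, e: False}
  {e: True, l: False, r: False}
  {r: True, e: True, l: False}
  {l: True, r: False, e: False}
  {r: True, l: True, e: False}
  {e: True, l: True, r: False}


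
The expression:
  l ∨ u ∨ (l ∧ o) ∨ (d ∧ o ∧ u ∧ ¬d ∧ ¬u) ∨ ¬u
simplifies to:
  True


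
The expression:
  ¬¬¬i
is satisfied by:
  {i: False}


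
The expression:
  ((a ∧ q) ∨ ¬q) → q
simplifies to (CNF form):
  q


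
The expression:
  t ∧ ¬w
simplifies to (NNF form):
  t ∧ ¬w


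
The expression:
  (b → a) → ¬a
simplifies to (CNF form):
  ¬a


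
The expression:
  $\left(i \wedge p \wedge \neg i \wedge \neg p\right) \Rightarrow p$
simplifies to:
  $\text{True}$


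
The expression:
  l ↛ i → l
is always true.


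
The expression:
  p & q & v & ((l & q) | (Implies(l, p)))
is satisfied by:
  {p: True, q: True, v: True}


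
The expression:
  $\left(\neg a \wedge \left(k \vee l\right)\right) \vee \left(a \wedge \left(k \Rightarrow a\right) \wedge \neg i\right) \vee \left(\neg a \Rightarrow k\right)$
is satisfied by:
  {a: True, k: True, l: True}
  {a: True, k: True, l: False}
  {a: True, l: True, k: False}
  {a: True, l: False, k: False}
  {k: True, l: True, a: False}
  {k: True, l: False, a: False}
  {l: True, k: False, a: False}


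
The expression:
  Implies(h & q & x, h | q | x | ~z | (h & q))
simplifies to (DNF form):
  True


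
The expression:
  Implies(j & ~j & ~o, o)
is always true.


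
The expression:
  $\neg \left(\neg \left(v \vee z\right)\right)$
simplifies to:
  $v \vee z$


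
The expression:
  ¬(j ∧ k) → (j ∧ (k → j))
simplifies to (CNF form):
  j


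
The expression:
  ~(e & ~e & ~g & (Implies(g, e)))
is always true.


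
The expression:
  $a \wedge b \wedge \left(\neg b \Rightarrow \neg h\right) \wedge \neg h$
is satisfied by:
  {a: True, b: True, h: False}


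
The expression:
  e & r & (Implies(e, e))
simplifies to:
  e & r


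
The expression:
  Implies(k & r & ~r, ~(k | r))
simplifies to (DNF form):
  True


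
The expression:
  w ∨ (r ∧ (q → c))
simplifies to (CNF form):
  (r ∨ w) ∧ (c ∨ r ∨ w) ∧ (c ∨ w ∨ ¬q) ∧ (r ∨ w ∨ ¬q)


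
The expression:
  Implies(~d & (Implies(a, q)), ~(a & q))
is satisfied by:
  {d: True, q: False, a: False}
  {q: False, a: False, d: False}
  {a: True, d: True, q: False}
  {a: True, q: False, d: False}
  {d: True, q: True, a: False}
  {q: True, d: False, a: False}
  {a: True, q: True, d: True}


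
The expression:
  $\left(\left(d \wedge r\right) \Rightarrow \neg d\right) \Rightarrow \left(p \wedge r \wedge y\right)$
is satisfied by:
  {r: True, d: True, p: True, y: True}
  {r: True, d: True, p: True, y: False}
  {r: True, d: True, y: True, p: False}
  {r: True, d: True, y: False, p: False}
  {r: True, p: True, y: True, d: False}


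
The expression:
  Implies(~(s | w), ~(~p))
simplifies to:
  p | s | w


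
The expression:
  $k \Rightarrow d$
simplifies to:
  $d \vee \neg k$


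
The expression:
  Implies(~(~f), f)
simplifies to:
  True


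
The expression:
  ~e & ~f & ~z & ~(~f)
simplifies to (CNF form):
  False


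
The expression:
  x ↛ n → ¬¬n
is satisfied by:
  {n: True, x: False}
  {x: False, n: False}
  {x: True, n: True}


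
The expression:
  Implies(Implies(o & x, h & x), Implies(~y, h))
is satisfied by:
  {y: True, h: True, x: True, o: True}
  {y: True, h: True, x: True, o: False}
  {y: True, h: True, o: True, x: False}
  {y: True, h: True, o: False, x: False}
  {y: True, x: True, o: True, h: False}
  {y: True, x: True, o: False, h: False}
  {y: True, x: False, o: True, h: False}
  {y: True, x: False, o: False, h: False}
  {h: True, x: True, o: True, y: False}
  {h: True, x: True, o: False, y: False}
  {h: True, o: True, x: False, y: False}
  {h: True, o: False, x: False, y: False}
  {x: True, o: True, h: False, y: False}


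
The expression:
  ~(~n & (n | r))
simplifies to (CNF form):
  n | ~r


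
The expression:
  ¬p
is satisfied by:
  {p: False}


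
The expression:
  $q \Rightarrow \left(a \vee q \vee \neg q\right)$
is always true.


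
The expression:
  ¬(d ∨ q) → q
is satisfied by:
  {d: True, q: True}
  {d: True, q: False}
  {q: True, d: False}


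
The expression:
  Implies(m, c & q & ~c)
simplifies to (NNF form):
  ~m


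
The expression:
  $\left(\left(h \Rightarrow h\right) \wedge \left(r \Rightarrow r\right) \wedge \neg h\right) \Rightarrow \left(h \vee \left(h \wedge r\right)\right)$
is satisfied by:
  {h: True}


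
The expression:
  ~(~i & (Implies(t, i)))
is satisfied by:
  {i: True, t: True}
  {i: True, t: False}
  {t: True, i: False}


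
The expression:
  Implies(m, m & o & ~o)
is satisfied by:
  {m: False}


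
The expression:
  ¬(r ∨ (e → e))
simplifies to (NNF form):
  False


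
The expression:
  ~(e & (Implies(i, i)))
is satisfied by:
  {e: False}


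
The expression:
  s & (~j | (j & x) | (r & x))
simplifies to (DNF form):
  (s & x) | (s & ~j)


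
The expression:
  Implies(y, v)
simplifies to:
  v | ~y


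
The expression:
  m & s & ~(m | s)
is never true.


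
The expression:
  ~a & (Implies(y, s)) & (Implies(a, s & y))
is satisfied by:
  {s: True, a: False, y: False}
  {s: False, a: False, y: False}
  {y: True, s: True, a: False}


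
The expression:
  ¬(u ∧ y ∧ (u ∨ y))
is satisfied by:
  {u: False, y: False}
  {y: True, u: False}
  {u: True, y: False}


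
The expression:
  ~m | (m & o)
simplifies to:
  o | ~m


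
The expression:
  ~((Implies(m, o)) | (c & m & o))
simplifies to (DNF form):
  m & ~o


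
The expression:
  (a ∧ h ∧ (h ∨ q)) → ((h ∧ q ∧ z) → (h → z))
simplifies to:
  True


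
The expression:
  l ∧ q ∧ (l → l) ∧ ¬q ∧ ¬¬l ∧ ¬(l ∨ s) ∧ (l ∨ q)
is never true.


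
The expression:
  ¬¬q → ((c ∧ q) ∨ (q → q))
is always true.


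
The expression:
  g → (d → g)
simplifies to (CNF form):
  True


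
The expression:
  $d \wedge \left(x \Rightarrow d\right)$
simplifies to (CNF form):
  $d$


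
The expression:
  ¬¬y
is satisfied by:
  {y: True}


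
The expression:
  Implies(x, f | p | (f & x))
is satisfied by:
  {p: True, f: True, x: False}
  {p: True, f: False, x: False}
  {f: True, p: False, x: False}
  {p: False, f: False, x: False}
  {x: True, p: True, f: True}
  {x: True, p: True, f: False}
  {x: True, f: True, p: False}


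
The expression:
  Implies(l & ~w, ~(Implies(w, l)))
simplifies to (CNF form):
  w | ~l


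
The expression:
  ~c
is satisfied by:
  {c: False}


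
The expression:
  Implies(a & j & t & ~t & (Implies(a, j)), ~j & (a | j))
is always true.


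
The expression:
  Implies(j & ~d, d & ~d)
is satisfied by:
  {d: True, j: False}
  {j: False, d: False}
  {j: True, d: True}


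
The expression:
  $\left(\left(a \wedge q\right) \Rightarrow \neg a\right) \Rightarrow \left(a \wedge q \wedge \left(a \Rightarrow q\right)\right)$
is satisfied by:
  {a: True, q: True}


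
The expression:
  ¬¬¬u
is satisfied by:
  {u: False}


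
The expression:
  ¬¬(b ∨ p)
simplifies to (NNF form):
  b ∨ p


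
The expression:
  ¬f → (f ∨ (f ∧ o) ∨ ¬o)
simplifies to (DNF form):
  f ∨ ¬o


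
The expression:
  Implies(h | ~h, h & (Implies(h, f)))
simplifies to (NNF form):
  f & h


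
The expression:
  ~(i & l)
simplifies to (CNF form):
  ~i | ~l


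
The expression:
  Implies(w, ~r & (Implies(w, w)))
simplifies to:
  ~r | ~w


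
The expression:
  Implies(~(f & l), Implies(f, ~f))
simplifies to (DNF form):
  l | ~f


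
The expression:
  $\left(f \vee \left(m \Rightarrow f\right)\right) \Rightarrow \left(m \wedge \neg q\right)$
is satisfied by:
  {m: True, q: False, f: False}
  {f: True, m: True, q: False}
  {q: True, m: True, f: False}


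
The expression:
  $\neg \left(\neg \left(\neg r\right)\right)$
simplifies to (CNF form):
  $\neg r$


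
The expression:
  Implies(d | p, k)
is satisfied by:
  {k: True, d: False, p: False}
  {k: True, p: True, d: False}
  {k: True, d: True, p: False}
  {k: True, p: True, d: True}
  {p: False, d: False, k: False}


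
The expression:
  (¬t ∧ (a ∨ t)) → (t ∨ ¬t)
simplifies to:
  True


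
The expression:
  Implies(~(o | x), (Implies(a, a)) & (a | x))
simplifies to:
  a | o | x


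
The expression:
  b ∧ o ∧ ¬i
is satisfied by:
  {b: True, o: True, i: False}


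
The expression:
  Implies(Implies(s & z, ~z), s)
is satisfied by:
  {s: True}


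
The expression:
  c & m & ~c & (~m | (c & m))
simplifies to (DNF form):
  False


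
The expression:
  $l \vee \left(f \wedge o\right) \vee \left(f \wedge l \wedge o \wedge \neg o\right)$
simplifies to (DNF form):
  $l \vee \left(f \wedge o\right)$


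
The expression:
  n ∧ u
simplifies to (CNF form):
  n ∧ u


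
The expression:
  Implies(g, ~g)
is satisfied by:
  {g: False}


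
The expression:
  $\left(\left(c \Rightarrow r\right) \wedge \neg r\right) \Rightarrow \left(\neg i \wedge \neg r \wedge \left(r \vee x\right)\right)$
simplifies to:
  $c \vee r \vee \left(x \wedge \neg i\right)$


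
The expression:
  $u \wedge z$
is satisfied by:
  {z: True, u: True}


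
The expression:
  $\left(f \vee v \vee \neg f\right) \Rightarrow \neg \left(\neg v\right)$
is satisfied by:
  {v: True}


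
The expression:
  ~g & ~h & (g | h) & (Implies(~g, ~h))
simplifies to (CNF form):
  False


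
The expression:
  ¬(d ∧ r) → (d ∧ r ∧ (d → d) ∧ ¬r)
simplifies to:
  d ∧ r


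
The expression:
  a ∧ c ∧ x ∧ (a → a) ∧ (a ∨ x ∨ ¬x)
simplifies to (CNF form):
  a ∧ c ∧ x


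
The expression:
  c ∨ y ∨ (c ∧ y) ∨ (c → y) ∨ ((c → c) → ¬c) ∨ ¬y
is always true.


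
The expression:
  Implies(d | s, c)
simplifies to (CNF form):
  (c | ~d) & (c | ~s)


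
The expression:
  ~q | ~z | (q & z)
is always true.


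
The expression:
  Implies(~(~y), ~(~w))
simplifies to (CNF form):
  w | ~y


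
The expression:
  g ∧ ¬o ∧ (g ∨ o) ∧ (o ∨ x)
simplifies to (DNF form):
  g ∧ x ∧ ¬o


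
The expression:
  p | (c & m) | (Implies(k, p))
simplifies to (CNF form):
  (c | p | ~k) & (m | p | ~k)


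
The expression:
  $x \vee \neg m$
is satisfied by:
  {x: True, m: False}
  {m: False, x: False}
  {m: True, x: True}


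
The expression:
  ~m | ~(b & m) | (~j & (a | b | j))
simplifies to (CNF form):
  ~b | ~j | ~m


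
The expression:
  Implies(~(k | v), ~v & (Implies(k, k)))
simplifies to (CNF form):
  True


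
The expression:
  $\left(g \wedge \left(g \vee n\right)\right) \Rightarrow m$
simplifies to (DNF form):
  $m \vee \neg g$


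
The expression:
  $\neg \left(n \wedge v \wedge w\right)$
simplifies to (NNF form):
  $\neg n \vee \neg v \vee \neg w$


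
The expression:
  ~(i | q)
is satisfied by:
  {q: False, i: False}


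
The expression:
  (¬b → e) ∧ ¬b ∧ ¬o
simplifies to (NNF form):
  e ∧ ¬b ∧ ¬o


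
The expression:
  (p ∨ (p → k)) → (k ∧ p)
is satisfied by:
  {p: True, k: True}


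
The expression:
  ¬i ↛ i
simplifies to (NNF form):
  True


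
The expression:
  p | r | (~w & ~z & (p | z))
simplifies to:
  p | r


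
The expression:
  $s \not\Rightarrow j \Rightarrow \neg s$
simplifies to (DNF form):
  $j \vee \neg s$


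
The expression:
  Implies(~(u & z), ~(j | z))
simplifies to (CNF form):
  (u | ~j) & (u | ~z) & (z | ~j) & (z | ~z)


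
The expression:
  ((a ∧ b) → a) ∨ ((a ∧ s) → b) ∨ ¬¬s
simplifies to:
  True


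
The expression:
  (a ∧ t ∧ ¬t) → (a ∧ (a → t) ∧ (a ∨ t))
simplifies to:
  True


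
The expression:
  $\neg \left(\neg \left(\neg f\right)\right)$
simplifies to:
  $\neg f$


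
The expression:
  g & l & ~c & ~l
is never true.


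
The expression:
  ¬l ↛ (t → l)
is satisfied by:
  {t: True, l: False}


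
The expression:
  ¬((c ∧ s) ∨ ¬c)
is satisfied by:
  {c: True, s: False}


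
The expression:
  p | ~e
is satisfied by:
  {p: True, e: False}
  {e: False, p: False}
  {e: True, p: True}


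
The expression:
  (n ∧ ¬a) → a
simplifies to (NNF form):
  a ∨ ¬n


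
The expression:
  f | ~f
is always true.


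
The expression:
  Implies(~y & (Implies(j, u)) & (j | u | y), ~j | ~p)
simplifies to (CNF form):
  y | ~j | ~p | ~u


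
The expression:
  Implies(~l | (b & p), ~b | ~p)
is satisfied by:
  {p: False, b: False}
  {b: True, p: False}
  {p: True, b: False}


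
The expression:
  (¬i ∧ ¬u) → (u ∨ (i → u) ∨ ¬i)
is always true.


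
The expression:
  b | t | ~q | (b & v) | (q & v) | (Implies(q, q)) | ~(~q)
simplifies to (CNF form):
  True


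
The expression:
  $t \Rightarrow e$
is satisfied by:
  {e: True, t: False}
  {t: False, e: False}
  {t: True, e: True}


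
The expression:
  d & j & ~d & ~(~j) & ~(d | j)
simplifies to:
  False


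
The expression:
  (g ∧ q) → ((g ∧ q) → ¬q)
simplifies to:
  ¬g ∨ ¬q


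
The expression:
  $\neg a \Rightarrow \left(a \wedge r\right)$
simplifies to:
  $a$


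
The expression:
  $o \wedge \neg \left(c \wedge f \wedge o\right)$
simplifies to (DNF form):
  $\left(o \wedge \neg c\right) \vee \left(o \wedge \neg f\right)$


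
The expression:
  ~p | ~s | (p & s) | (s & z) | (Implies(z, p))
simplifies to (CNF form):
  True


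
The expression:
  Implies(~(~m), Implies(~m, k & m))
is always true.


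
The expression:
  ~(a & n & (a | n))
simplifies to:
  ~a | ~n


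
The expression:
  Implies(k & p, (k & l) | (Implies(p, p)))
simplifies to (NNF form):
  True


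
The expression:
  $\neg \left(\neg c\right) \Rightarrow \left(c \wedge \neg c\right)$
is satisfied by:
  {c: False}


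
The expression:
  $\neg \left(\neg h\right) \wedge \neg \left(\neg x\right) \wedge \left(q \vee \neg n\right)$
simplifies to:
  $h \wedge x \wedge \left(q \vee \neg n\right)$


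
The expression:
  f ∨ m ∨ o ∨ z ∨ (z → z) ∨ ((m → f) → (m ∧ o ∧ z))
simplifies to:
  True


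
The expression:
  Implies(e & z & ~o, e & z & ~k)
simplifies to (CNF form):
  o | ~e | ~k | ~z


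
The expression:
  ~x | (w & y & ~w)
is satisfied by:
  {x: False}


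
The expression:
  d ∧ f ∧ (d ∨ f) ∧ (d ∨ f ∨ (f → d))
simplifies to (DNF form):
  d ∧ f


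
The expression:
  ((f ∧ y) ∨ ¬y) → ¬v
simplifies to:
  (y ∧ ¬f) ∨ ¬v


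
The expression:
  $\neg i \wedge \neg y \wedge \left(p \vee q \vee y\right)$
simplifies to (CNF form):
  $\neg i \wedge \neg y \wedge \left(p \vee q\right)$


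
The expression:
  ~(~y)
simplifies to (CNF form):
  y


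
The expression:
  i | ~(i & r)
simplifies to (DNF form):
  True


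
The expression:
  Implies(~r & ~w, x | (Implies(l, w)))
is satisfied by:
  {r: True, x: True, w: True, l: False}
  {r: True, x: True, l: False, w: False}
  {r: True, w: True, l: False, x: False}
  {r: True, l: False, w: False, x: False}
  {x: True, w: True, l: False, r: False}
  {x: True, l: False, w: False, r: False}
  {w: True, x: False, l: False, r: False}
  {x: False, l: False, w: False, r: False}
  {x: True, r: True, l: True, w: True}
  {x: True, r: True, l: True, w: False}
  {r: True, l: True, w: True, x: False}
  {r: True, l: True, x: False, w: False}
  {w: True, l: True, x: True, r: False}
  {l: True, x: True, r: False, w: False}
  {l: True, w: True, r: False, x: False}


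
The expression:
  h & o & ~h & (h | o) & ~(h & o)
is never true.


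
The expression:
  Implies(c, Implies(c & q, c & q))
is always true.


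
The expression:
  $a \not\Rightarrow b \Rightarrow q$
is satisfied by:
  {b: True, q: True, a: False}
  {b: True, q: False, a: False}
  {q: True, b: False, a: False}
  {b: False, q: False, a: False}
  {b: True, a: True, q: True}
  {b: True, a: True, q: False}
  {a: True, q: True, b: False}


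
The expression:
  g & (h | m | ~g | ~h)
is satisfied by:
  {g: True}


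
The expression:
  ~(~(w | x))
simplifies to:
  w | x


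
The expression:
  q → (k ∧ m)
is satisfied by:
  {m: True, k: True, q: False}
  {m: True, k: False, q: False}
  {k: True, m: False, q: False}
  {m: False, k: False, q: False}
  {m: True, q: True, k: True}


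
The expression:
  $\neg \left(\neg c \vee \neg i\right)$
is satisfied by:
  {c: True, i: True}


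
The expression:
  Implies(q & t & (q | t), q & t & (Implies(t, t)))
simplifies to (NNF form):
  True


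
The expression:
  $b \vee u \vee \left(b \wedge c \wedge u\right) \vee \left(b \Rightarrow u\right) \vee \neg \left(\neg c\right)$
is always true.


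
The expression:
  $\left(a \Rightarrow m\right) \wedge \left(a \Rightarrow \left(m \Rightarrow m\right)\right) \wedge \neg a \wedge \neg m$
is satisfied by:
  {a: False, m: False}


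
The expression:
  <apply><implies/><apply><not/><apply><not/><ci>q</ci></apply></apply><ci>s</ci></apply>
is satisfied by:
  {s: True, q: False}
  {q: False, s: False}
  {q: True, s: True}


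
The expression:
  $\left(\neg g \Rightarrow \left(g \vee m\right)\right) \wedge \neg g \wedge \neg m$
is never true.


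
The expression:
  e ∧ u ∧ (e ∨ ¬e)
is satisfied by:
  {e: True, u: True}


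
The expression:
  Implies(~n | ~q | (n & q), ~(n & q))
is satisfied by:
  {q: False, n: False}
  {n: True, q: False}
  {q: True, n: False}


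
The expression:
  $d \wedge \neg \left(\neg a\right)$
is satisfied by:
  {a: True, d: True}


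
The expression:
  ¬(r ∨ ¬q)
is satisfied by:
  {q: True, r: False}


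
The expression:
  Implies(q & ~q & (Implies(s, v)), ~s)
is always true.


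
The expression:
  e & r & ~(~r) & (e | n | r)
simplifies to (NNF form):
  e & r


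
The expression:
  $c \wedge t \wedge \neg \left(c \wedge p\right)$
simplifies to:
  $c \wedge t \wedge \neg p$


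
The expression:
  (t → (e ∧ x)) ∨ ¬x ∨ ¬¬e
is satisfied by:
  {e: True, t: False, x: False}
  {e: False, t: False, x: False}
  {x: True, e: True, t: False}
  {x: True, e: False, t: False}
  {t: True, e: True, x: False}
  {t: True, e: False, x: False}
  {t: True, x: True, e: True}


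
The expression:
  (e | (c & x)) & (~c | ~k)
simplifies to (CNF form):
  (c | e) & (e | x) & (~c | ~k)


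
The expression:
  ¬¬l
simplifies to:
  l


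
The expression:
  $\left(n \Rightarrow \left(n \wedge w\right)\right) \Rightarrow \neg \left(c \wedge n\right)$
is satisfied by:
  {w: False, c: False, n: False}
  {n: True, w: False, c: False}
  {c: True, w: False, n: False}
  {n: True, c: True, w: False}
  {w: True, n: False, c: False}
  {n: True, w: True, c: False}
  {c: True, w: True, n: False}


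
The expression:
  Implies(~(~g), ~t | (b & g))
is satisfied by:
  {b: True, g: False, t: False}
  {g: False, t: False, b: False}
  {b: True, t: True, g: False}
  {t: True, g: False, b: False}
  {b: True, g: True, t: False}
  {g: True, b: False, t: False}
  {b: True, t: True, g: True}


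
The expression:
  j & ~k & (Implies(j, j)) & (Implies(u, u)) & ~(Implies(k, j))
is never true.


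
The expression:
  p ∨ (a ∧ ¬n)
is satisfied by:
  {a: True, p: True, n: False}
  {p: True, n: False, a: False}
  {a: True, p: True, n: True}
  {p: True, n: True, a: False}
  {a: True, n: False, p: False}


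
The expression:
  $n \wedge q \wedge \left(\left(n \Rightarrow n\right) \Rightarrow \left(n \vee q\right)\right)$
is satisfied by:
  {q: True, n: True}


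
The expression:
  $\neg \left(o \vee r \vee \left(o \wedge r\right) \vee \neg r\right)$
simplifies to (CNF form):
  $\text{False}$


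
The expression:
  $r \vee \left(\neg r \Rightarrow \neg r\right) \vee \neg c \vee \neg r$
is always true.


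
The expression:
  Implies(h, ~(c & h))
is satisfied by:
  {h: False, c: False}
  {c: True, h: False}
  {h: True, c: False}


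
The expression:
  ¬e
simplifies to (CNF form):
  ¬e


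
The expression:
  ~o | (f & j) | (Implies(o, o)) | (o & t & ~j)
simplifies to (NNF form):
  True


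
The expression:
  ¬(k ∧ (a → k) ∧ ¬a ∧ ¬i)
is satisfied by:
  {i: True, a: True, k: False}
  {i: True, k: False, a: False}
  {a: True, k: False, i: False}
  {a: False, k: False, i: False}
  {i: True, a: True, k: True}
  {i: True, k: True, a: False}
  {a: True, k: True, i: False}


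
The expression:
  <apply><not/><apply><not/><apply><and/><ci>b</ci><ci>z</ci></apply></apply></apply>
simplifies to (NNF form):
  <apply><and/><ci>b</ci><ci>z</ci></apply>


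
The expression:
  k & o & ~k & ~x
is never true.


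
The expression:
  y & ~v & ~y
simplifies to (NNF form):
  False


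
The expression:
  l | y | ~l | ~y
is always true.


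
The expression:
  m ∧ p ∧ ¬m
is never true.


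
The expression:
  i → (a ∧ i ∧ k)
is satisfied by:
  {a: True, k: True, i: False}
  {a: True, k: False, i: False}
  {k: True, a: False, i: False}
  {a: False, k: False, i: False}
  {a: True, i: True, k: True}


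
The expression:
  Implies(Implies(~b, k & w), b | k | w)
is always true.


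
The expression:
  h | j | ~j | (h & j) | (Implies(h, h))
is always true.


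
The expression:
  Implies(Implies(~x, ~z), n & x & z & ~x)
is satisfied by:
  {z: True, x: False}


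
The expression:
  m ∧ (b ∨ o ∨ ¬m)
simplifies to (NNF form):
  m ∧ (b ∨ o)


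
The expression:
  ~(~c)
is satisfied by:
  {c: True}


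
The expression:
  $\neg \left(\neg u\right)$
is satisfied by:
  {u: True}


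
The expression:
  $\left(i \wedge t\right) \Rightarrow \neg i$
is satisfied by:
  {t: False, i: False}
  {i: True, t: False}
  {t: True, i: False}


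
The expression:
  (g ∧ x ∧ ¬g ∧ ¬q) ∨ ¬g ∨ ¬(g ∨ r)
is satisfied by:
  {g: False}


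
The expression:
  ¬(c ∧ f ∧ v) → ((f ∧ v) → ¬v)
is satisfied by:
  {c: True, v: False, f: False}
  {v: False, f: False, c: False}
  {f: True, c: True, v: False}
  {f: True, v: False, c: False}
  {c: True, v: True, f: False}
  {v: True, c: False, f: False}
  {f: True, v: True, c: True}


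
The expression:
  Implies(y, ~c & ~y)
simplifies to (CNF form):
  ~y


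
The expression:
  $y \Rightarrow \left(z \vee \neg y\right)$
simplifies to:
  $z \vee \neg y$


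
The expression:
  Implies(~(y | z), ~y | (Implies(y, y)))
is always true.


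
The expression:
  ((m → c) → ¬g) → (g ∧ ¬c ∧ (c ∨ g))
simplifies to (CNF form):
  g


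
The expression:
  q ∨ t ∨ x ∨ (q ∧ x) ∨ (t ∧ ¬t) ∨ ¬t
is always true.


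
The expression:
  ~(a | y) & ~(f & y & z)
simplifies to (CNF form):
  ~a & ~y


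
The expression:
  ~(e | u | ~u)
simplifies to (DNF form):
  False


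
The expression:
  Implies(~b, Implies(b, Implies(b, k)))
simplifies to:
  True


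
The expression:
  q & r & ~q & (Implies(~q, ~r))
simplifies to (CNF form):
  False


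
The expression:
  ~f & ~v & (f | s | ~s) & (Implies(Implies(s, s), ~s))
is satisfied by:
  {v: False, f: False, s: False}


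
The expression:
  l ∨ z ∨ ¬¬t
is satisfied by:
  {t: True, l: True, z: True}
  {t: True, l: True, z: False}
  {t: True, z: True, l: False}
  {t: True, z: False, l: False}
  {l: True, z: True, t: False}
  {l: True, z: False, t: False}
  {z: True, l: False, t: False}


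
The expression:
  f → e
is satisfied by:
  {e: True, f: False}
  {f: False, e: False}
  {f: True, e: True}


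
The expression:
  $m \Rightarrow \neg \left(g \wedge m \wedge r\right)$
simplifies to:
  $\neg g \vee \neg m \vee \neg r$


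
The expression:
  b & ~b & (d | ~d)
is never true.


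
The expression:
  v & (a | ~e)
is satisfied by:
  {a: True, v: True, e: False}
  {v: True, e: False, a: False}
  {a: True, e: True, v: True}


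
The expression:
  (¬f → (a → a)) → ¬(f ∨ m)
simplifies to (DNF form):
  ¬f ∧ ¬m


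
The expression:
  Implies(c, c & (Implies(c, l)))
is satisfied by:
  {l: True, c: False}
  {c: False, l: False}
  {c: True, l: True}


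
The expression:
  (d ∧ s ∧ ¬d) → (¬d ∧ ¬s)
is always true.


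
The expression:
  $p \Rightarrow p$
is always true.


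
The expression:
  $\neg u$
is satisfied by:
  {u: False}


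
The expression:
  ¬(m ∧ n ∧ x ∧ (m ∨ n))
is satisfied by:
  {x: False, m: False, n: False}
  {n: True, x: False, m: False}
  {m: True, x: False, n: False}
  {n: True, m: True, x: False}
  {x: True, n: False, m: False}
  {n: True, x: True, m: False}
  {m: True, x: True, n: False}


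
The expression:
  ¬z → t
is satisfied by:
  {t: True, z: True}
  {t: True, z: False}
  {z: True, t: False}


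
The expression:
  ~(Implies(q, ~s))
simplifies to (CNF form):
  q & s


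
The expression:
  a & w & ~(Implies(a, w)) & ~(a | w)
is never true.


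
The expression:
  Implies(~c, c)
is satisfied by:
  {c: True}


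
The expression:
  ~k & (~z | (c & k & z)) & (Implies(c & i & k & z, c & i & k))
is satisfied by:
  {z: False, k: False}


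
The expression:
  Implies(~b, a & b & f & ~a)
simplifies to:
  b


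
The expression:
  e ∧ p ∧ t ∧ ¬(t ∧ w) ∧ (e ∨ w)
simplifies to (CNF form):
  e ∧ p ∧ t ∧ ¬w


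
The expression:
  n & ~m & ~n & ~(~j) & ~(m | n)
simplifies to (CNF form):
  False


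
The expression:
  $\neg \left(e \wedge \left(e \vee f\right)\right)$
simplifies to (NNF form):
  $\neg e$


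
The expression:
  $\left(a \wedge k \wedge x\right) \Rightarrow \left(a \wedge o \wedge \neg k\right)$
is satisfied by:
  {x: False, k: False, a: False}
  {a: True, x: False, k: False}
  {k: True, x: False, a: False}
  {a: True, k: True, x: False}
  {x: True, a: False, k: False}
  {a: True, x: True, k: False}
  {k: True, x: True, a: False}


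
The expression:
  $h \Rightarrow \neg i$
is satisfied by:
  {h: False, i: False}
  {i: True, h: False}
  {h: True, i: False}


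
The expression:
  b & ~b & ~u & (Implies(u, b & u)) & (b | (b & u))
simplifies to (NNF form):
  False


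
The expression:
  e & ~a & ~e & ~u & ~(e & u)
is never true.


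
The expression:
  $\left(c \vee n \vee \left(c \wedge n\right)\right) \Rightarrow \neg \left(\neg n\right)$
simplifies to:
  $n \vee \neg c$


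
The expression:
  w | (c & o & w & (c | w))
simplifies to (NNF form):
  w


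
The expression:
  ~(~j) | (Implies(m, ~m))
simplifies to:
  j | ~m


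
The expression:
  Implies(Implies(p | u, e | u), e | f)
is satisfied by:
  {e: True, p: True, f: True, u: False}
  {e: True, f: True, u: False, p: False}
  {e: True, p: True, f: True, u: True}
  {e: True, f: True, u: True, p: False}
  {e: True, p: True, u: False, f: False}
  {e: True, u: False, f: False, p: False}
  {e: True, p: True, u: True, f: False}
  {e: True, u: True, f: False, p: False}
  {p: True, f: True, u: False, e: False}
  {f: True, p: False, u: False, e: False}
  {p: True, f: True, u: True, e: False}
  {f: True, u: True, p: False, e: False}
  {p: True, u: False, f: False, e: False}


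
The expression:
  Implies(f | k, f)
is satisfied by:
  {f: True, k: False}
  {k: False, f: False}
  {k: True, f: True}


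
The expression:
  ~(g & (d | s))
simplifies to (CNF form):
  (~d | ~g) & (~g | ~s)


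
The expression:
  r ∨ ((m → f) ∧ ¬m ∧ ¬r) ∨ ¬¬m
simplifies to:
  True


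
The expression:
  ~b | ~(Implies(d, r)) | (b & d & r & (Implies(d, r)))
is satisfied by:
  {d: True, b: False}
  {b: False, d: False}
  {b: True, d: True}


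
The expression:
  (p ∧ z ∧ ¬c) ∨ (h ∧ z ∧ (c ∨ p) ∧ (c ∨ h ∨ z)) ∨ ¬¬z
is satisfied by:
  {z: True}


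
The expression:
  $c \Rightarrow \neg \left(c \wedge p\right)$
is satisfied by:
  {p: False, c: False}
  {c: True, p: False}
  {p: True, c: False}


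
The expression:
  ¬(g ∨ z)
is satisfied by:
  {g: False, z: False}


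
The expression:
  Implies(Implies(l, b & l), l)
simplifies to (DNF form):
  l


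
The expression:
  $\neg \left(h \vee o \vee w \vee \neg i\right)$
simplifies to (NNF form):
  $i \wedge \neg h \wedge \neg o \wedge \neg w$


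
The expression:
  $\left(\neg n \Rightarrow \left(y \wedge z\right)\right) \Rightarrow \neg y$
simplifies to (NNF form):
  $\left(\neg n \wedge \neg z\right) \vee \neg y$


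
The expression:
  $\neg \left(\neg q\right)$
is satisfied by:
  {q: True}


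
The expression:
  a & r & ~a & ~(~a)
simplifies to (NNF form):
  False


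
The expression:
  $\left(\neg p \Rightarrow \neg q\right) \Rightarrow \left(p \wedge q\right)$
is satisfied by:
  {q: True}


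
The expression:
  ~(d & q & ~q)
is always true.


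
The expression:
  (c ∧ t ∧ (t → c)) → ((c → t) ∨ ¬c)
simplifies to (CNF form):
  True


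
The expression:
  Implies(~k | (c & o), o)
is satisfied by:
  {k: True, o: True}
  {k: True, o: False}
  {o: True, k: False}


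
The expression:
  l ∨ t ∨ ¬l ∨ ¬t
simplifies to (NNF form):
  True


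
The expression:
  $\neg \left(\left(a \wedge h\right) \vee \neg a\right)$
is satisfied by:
  {a: True, h: False}
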